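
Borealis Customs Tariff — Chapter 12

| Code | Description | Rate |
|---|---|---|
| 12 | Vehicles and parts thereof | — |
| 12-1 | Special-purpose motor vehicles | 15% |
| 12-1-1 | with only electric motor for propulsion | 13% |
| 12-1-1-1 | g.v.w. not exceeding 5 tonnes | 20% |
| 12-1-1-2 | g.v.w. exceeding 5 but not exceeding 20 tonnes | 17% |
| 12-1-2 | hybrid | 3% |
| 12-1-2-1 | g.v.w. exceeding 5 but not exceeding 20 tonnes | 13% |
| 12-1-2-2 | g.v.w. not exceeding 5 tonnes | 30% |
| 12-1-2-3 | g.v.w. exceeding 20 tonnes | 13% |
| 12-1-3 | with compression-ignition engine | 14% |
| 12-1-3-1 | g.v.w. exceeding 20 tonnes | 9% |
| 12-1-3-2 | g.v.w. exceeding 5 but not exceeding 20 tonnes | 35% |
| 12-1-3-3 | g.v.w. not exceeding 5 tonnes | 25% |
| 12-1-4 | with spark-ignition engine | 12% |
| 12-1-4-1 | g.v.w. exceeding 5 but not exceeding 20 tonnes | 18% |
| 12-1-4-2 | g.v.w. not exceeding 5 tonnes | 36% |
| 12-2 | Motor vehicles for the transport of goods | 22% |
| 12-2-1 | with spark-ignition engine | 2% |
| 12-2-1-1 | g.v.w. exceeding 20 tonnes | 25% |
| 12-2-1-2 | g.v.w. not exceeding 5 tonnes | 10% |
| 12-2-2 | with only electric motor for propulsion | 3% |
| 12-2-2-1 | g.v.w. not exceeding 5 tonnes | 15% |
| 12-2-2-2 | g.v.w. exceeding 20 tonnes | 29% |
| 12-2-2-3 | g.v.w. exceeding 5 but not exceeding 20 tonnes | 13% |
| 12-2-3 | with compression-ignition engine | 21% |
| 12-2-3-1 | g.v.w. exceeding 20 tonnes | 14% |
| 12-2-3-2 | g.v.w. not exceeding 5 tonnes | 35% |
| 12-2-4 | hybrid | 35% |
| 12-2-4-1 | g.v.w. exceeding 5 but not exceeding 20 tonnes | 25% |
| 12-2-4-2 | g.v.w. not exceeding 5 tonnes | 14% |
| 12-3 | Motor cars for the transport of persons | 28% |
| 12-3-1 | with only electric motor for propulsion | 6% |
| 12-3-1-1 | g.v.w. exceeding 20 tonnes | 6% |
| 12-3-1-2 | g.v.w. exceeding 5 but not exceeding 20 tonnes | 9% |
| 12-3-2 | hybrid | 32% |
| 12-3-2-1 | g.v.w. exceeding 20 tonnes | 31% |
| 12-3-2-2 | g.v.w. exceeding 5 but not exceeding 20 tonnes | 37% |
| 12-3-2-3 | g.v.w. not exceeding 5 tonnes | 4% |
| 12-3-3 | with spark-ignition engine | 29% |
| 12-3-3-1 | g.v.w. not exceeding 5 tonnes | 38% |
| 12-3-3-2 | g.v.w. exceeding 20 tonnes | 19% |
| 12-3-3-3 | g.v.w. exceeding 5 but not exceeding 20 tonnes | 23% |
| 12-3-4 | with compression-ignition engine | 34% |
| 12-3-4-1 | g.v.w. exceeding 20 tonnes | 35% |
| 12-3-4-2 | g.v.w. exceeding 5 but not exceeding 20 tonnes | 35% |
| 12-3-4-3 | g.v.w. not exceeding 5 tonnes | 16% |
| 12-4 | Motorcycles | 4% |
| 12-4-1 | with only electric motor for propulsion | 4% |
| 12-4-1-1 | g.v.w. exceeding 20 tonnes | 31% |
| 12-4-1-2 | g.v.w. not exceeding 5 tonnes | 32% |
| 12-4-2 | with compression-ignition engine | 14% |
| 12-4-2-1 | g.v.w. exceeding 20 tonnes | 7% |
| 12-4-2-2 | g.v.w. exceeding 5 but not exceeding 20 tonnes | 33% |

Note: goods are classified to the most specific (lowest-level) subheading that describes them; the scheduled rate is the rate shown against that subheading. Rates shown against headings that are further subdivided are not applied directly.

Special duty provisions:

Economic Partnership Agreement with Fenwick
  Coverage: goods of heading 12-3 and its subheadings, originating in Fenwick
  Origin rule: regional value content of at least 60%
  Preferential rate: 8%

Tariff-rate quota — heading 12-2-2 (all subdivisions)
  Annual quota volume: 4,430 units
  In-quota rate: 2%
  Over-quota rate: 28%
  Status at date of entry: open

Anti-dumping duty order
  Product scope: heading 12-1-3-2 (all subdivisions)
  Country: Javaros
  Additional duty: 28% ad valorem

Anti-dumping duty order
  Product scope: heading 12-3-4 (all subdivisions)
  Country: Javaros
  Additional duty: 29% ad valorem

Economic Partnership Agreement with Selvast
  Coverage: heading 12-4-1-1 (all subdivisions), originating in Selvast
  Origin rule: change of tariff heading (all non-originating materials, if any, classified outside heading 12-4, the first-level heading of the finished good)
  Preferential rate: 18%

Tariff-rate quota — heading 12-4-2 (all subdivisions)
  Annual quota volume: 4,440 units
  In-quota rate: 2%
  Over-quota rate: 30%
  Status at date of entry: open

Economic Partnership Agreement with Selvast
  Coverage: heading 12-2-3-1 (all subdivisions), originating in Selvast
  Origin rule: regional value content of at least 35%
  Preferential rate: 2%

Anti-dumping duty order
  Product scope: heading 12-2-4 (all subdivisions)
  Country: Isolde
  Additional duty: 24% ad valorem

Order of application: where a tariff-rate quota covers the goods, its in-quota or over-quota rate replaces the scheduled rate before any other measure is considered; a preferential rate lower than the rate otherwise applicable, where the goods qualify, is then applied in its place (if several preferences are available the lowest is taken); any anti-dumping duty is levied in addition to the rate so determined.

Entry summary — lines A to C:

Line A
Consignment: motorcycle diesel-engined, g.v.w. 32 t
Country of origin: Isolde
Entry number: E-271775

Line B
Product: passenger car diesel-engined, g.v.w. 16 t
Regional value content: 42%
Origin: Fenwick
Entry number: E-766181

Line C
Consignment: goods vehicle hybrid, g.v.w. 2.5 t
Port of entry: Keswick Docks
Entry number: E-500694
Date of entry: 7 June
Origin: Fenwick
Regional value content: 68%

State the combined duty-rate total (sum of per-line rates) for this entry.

Line A: motorcycle → 12-4; diesel-engined → 12-4-2; g.v.w. 32 t → 12-4-2-1. Scheduled 7%. quota on 12-4-2 open → in-quota 2%. → 2%.
Line B: passenger car → 12-3; diesel-engined → 12-3-4; g.v.w. 16 t → 12-3-4-2. Scheduled 35%. Fenwick agreement on 12-3: RVC < 60%. → 35%.
Line C: goods vehicle → 12-2; hybrid → 12-2-4; g.v.w. 2.5 t → 12-2-4-2. Scheduled 14%. Fenwick agreement on 12-3: 12-2-4-2 not covered. → 14%.
Sum: 2% + 35% + 14% = 51%.

51%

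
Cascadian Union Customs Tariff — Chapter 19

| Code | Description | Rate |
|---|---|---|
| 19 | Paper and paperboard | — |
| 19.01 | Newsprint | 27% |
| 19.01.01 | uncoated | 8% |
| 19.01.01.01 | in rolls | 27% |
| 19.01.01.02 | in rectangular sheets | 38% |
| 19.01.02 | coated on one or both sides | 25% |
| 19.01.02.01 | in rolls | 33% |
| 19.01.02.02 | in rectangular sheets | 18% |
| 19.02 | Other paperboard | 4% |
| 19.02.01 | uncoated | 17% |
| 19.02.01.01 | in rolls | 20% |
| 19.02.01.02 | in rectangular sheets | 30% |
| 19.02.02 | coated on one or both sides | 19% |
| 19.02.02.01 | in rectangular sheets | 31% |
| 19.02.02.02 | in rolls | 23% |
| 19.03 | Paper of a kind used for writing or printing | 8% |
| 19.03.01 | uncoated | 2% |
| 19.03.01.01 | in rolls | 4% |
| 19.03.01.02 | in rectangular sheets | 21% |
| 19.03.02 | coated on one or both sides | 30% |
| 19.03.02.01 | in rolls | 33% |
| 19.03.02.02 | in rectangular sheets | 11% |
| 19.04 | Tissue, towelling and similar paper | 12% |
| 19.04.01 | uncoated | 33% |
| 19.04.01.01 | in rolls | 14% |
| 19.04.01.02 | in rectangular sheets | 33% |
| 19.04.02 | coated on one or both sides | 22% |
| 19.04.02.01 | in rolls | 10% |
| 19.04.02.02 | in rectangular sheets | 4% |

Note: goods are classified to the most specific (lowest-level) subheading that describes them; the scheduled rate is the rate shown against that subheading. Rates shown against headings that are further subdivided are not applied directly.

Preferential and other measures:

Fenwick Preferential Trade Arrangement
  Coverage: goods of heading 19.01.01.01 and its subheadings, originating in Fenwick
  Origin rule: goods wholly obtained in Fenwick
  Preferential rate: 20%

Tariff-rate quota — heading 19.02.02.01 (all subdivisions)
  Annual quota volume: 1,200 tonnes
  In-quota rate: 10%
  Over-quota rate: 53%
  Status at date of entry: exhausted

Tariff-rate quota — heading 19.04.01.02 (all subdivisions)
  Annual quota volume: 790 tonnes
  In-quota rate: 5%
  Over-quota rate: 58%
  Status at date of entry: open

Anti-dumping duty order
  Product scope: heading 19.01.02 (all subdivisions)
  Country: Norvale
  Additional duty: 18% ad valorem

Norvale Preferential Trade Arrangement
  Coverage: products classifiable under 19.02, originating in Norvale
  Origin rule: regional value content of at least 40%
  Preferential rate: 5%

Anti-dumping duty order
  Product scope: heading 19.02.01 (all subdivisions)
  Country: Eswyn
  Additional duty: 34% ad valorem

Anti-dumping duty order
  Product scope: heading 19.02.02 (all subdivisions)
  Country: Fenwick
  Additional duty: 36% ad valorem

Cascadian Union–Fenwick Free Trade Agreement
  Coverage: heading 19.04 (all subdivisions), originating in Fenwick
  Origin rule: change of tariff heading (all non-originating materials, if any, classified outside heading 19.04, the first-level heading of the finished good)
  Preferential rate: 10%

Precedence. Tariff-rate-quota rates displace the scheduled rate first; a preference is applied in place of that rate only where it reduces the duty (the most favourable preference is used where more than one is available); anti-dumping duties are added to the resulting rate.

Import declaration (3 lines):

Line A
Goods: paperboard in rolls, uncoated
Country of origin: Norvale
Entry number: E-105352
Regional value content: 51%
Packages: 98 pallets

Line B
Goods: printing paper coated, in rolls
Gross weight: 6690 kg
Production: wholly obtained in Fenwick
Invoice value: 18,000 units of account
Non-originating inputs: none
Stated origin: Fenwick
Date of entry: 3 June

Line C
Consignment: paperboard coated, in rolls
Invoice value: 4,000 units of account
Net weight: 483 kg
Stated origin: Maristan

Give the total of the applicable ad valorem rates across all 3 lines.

61%

Line A: paperboard → 19.02; uncoated → 19.02.01; in rolls → 19.02.01.01. Scheduled 20%. Norvale agreement on 19.02: RVC ≥ 40% → 5% available; preferential 5%. → 5%.
Line B: printing paper → 19.03; coated → 19.03.02; in rolls → 19.03.02.01. Scheduled 33%. Fenwick agreement on 19.01.01.01: 19.03.02.01 not covered; Fenwick agreement on 19.04: 19.03.02.01 not covered. → 33%.
Line C: paperboard → 19.02; coated → 19.02.02; in rolls → 19.02.02.02. Scheduled 23%. No special measure applies. → 23%.
Sum: 5% + 33% + 23% = 61%.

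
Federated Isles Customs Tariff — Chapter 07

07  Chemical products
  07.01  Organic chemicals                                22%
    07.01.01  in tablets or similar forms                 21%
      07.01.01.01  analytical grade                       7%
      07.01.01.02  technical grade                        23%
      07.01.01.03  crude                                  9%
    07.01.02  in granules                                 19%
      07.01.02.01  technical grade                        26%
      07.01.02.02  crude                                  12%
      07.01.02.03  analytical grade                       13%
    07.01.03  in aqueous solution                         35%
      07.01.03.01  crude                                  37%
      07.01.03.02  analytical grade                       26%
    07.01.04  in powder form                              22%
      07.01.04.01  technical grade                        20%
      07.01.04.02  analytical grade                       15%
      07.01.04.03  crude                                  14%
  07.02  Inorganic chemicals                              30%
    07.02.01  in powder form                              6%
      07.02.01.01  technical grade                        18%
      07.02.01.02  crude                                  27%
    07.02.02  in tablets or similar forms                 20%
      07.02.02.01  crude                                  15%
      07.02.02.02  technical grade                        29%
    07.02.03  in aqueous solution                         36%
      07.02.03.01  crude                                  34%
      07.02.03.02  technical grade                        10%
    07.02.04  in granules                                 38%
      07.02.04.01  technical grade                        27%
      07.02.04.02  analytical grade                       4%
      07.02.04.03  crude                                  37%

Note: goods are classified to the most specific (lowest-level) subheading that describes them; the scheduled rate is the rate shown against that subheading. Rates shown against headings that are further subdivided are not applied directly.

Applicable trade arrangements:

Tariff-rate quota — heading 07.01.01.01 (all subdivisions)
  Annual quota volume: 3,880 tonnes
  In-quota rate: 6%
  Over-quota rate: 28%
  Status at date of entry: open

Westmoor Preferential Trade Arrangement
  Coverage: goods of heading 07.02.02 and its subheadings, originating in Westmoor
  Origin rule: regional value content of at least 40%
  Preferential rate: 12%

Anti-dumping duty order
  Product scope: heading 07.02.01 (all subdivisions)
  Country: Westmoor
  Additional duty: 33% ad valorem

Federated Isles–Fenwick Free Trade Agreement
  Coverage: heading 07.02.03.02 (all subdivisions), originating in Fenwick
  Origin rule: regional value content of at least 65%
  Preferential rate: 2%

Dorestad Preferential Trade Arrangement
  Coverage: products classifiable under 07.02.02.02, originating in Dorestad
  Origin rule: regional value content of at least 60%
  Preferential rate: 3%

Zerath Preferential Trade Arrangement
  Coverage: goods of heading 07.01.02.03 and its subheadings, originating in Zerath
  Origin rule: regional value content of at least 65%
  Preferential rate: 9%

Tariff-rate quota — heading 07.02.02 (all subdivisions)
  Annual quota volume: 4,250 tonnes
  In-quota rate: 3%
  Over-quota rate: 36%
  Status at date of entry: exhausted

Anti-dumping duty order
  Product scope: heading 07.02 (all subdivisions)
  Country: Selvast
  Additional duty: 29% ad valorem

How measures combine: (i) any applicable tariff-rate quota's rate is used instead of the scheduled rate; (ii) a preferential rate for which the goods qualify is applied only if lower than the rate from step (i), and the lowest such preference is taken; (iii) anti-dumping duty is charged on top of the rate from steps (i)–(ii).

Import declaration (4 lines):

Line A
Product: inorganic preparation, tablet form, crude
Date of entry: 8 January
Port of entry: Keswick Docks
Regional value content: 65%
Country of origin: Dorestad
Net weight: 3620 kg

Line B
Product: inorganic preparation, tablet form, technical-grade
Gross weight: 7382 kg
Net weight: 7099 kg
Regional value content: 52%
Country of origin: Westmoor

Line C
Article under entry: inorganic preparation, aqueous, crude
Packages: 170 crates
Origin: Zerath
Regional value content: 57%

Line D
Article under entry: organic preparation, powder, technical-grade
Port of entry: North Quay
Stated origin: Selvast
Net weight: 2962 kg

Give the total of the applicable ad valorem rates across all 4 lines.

Line A: inorganic → 07.02; tablet form → 07.02.02; crude → 07.02.02.01. Scheduled 15%. quota on 07.02.02 exhausted → over-quota 36%; Dorestad agreement on 07.02.02.02: 07.02.02.01 not covered. → 36%.
Line B: inorganic → 07.02; tablet form → 07.02.02; technical-grade → 07.02.02.02. Scheduled 29%. quota on 07.02.02 exhausted → over-quota 36%; Westmoor agreement on 07.02.02: RVC ≥ 40% → 12% available; preferential 12%. → 12%.
Line C: inorganic → 07.02; aqueous → 07.02.03; crude → 07.02.03.01. Scheduled 34%. Zerath agreement on 07.01.02.03: 07.02.03.01 not covered. → 34%.
Line D: organic → 07.01; powder → 07.01.04; technical-grade → 07.01.04.01. Scheduled 20%. No special measure applies. → 20%.
Sum: 36% + 12% + 34% + 20% = 102%.

102%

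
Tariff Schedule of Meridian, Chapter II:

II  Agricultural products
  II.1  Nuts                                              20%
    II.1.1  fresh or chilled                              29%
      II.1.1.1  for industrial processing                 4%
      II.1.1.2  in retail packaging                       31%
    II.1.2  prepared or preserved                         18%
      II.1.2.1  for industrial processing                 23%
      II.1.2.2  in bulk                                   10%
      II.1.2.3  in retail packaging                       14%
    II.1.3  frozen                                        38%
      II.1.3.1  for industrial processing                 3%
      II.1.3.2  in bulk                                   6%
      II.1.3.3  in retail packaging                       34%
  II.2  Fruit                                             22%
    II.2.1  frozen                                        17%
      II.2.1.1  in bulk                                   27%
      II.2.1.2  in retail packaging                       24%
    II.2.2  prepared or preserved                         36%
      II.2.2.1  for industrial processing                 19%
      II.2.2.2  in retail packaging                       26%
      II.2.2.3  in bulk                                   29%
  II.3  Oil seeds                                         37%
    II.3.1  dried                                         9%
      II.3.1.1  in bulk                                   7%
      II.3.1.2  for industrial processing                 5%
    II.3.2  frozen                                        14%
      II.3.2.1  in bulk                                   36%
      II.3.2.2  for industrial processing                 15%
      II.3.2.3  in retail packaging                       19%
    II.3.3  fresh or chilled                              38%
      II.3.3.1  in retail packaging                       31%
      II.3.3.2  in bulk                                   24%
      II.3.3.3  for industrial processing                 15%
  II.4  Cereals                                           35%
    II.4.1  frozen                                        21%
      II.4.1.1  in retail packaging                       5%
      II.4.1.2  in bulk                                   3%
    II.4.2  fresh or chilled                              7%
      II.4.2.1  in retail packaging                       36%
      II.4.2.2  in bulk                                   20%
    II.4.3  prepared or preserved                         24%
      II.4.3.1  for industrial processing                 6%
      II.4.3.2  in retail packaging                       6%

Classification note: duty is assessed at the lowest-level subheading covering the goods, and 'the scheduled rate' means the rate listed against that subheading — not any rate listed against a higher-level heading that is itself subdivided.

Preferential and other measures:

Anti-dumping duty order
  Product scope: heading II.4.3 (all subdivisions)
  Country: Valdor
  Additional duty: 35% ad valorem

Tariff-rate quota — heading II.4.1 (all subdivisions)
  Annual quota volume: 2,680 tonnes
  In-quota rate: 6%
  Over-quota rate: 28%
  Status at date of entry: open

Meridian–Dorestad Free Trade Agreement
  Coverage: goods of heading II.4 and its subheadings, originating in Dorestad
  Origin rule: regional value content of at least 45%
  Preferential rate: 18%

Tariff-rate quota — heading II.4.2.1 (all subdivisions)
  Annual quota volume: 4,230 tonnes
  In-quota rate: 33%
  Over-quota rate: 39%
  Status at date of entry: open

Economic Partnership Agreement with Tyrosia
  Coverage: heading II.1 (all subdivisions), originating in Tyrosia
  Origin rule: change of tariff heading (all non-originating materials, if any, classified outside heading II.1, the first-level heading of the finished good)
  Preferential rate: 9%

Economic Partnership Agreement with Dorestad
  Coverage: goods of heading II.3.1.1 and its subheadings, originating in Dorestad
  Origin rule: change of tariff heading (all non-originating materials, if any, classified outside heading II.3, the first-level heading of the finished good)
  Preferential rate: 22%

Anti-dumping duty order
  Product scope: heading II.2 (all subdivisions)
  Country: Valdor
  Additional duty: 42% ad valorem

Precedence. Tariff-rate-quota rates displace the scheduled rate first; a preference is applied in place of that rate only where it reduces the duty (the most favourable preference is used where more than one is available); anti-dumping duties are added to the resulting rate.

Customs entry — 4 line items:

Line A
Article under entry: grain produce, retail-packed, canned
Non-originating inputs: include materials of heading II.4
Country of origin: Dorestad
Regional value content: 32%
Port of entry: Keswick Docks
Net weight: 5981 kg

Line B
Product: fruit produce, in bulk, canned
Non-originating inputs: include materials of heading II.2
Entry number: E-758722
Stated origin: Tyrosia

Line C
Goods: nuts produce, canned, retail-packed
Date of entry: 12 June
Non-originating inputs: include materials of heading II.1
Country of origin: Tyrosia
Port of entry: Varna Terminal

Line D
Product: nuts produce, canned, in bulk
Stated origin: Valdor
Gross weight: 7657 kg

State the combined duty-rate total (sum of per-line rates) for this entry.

59%

Line A: grain → II.4; canned → II.4.3; retail-packed → II.4.3.2. Scheduled 6%. Dorestad agreement on II.4: RVC < 45%; Dorestad agreement on II.3.1.1: II.4.3.2 not covered. → 6%.
Line B: fruit → II.2; canned → II.2.2; in bulk → II.2.2.3. Scheduled 29%. Tyrosia agreement on II.1: II.2.2.3 not covered. → 29%.
Line C: nuts → II.1; canned → II.1.2; retail-packed → II.1.2.3. Scheduled 14%. Tyrosia agreement on II.1: CTH not met. → 14%.
Line D: nuts → II.1; canned → II.1.2; in bulk → II.1.2.2. Scheduled 10%. No special measure applies. → 10%.
Sum: 6% + 29% + 14% + 10% = 59%.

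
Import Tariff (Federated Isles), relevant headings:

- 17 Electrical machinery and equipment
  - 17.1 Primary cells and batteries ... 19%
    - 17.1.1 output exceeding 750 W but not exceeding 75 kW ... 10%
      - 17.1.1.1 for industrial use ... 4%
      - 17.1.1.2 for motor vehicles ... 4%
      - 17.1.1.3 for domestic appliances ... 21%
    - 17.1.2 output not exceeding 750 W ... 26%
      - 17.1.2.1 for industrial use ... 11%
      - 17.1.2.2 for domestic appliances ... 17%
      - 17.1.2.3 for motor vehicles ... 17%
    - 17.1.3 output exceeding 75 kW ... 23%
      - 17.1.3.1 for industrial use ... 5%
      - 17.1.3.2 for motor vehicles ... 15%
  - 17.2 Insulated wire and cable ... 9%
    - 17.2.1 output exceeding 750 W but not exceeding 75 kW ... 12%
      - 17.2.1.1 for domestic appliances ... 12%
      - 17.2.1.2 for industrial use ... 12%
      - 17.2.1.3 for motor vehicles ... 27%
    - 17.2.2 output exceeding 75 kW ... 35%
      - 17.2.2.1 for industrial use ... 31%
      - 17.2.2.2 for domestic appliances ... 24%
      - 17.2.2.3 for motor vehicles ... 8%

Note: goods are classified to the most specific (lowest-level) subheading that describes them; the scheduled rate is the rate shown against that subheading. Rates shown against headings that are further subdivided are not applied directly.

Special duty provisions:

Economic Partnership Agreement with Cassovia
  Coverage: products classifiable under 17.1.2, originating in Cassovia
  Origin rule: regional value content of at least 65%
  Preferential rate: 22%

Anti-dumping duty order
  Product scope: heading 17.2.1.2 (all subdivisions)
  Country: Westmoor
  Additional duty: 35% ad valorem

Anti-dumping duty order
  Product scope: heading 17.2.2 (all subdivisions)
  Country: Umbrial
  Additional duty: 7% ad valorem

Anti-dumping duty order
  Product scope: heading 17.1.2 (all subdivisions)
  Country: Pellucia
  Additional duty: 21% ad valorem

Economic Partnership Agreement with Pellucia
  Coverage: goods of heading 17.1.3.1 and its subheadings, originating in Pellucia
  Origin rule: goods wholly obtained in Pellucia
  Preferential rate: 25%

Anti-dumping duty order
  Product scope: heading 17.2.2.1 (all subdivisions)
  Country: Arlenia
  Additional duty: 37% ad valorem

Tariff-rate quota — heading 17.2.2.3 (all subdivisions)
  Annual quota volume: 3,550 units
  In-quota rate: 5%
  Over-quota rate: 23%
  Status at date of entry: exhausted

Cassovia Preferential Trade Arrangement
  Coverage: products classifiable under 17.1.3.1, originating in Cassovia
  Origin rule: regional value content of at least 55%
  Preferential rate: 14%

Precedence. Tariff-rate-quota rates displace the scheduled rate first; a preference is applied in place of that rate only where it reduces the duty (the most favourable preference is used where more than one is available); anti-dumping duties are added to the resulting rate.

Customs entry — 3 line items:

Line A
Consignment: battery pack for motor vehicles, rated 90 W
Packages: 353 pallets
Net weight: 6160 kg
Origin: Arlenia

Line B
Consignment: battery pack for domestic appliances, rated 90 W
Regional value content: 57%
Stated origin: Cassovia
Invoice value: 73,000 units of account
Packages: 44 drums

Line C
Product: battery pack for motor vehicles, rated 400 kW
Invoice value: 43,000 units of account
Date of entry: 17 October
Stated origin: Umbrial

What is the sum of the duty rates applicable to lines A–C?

49%

Line A: battery pack → 17.1; rated 90 W → 17.1.2; for motor vehicles → 17.1.2.3. Scheduled 17%. No special measure applies. → 17%.
Line B: battery pack → 17.1; rated 90 W → 17.1.2; for domestic appliances → 17.1.2.2. Scheduled 17%. Cassovia agreement on 17.1.2: RVC < 65%; Cassovia agreement on 17.1.3.1: 17.1.2.2 not covered. → 17%.
Line C: battery pack → 17.1; rated 400 kW → 17.1.3; for motor vehicles → 17.1.3.2. Scheduled 15%. No special measure applies. → 15%.
Sum: 17% + 17% + 15% = 49%.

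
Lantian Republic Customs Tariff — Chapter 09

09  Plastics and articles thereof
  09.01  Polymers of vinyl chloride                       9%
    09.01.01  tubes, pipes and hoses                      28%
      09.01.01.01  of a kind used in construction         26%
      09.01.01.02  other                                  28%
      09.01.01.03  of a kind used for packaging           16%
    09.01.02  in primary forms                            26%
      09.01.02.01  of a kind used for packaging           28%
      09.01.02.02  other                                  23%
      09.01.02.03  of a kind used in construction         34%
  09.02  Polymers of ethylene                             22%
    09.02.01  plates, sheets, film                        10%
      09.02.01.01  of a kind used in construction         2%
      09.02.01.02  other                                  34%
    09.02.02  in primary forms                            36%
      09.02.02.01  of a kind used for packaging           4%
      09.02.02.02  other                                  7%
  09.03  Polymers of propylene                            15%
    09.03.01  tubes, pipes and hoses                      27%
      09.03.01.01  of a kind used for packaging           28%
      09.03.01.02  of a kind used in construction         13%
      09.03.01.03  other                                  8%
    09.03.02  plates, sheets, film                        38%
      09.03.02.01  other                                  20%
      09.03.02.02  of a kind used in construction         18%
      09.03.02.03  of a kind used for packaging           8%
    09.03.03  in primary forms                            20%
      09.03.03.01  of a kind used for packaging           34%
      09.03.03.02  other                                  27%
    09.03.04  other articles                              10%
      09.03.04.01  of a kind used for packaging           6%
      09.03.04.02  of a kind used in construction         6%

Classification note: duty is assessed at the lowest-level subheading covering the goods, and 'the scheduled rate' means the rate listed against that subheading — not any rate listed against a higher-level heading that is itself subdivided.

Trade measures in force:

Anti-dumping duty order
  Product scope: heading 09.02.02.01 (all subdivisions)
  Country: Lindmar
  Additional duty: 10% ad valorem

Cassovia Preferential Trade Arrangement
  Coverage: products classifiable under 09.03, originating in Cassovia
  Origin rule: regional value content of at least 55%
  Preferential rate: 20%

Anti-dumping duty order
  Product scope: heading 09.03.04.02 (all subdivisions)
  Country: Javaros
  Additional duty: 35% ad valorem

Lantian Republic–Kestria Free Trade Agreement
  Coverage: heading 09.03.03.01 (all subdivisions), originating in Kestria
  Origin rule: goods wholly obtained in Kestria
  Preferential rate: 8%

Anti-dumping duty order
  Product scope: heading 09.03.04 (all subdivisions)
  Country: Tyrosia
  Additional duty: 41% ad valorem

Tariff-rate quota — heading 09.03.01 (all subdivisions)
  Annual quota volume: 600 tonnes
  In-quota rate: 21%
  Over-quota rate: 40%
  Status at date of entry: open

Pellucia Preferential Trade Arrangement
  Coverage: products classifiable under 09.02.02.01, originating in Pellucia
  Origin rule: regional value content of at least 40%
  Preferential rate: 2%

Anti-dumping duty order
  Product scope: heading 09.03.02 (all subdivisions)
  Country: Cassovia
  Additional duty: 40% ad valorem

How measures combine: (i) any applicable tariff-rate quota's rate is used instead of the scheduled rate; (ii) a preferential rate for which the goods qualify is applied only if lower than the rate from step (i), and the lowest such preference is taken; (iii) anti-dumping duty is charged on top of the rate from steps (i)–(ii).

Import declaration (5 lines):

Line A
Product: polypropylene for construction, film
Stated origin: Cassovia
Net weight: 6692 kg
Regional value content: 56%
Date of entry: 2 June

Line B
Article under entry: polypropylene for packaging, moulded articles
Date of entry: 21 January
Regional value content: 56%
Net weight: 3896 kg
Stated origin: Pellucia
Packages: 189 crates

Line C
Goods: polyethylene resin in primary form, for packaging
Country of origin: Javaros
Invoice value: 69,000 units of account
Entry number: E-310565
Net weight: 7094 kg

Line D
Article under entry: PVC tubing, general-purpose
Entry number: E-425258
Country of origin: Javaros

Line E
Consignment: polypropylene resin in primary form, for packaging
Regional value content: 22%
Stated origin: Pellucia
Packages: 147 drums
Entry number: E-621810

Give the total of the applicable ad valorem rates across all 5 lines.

Line A: polypropylene → 09.03; film → 09.03.02; for construction → 09.03.02.02. Scheduled 18%. Cassovia agreement on 09.03: RVC ≥ 55% → 20% available; preference 20% not lower than 18% → no reduction; anti-dumping (Cassovia, 09.03.02): +40%; total 18% + 40% = 58%. → 58%.
Line B: polypropylene → 09.03; moulded articles → 09.03.04; for packaging → 09.03.04.01. Scheduled 6%. Pellucia agreement on 09.02.02.01: 09.03.04.01 not covered. → 6%.
Line C: polyethylene → 09.02; resin in primary form → 09.02.02; for packaging → 09.02.02.01. Scheduled 4%. No special measure applies. → 4%.
Line D: PVC → 09.01; tubing → 09.01.01; general-purpose → 09.01.01.02. Scheduled 28%. No special measure applies. → 28%.
Line E: polypropylene → 09.03; resin in primary form → 09.03.03; for packaging → 09.03.03.01. Scheduled 34%. Pellucia agreement on 09.02.02.01: 09.03.03.01 not covered. → 34%.
Sum: 58% + 6% + 4% + 28% + 34% = 130%.

130%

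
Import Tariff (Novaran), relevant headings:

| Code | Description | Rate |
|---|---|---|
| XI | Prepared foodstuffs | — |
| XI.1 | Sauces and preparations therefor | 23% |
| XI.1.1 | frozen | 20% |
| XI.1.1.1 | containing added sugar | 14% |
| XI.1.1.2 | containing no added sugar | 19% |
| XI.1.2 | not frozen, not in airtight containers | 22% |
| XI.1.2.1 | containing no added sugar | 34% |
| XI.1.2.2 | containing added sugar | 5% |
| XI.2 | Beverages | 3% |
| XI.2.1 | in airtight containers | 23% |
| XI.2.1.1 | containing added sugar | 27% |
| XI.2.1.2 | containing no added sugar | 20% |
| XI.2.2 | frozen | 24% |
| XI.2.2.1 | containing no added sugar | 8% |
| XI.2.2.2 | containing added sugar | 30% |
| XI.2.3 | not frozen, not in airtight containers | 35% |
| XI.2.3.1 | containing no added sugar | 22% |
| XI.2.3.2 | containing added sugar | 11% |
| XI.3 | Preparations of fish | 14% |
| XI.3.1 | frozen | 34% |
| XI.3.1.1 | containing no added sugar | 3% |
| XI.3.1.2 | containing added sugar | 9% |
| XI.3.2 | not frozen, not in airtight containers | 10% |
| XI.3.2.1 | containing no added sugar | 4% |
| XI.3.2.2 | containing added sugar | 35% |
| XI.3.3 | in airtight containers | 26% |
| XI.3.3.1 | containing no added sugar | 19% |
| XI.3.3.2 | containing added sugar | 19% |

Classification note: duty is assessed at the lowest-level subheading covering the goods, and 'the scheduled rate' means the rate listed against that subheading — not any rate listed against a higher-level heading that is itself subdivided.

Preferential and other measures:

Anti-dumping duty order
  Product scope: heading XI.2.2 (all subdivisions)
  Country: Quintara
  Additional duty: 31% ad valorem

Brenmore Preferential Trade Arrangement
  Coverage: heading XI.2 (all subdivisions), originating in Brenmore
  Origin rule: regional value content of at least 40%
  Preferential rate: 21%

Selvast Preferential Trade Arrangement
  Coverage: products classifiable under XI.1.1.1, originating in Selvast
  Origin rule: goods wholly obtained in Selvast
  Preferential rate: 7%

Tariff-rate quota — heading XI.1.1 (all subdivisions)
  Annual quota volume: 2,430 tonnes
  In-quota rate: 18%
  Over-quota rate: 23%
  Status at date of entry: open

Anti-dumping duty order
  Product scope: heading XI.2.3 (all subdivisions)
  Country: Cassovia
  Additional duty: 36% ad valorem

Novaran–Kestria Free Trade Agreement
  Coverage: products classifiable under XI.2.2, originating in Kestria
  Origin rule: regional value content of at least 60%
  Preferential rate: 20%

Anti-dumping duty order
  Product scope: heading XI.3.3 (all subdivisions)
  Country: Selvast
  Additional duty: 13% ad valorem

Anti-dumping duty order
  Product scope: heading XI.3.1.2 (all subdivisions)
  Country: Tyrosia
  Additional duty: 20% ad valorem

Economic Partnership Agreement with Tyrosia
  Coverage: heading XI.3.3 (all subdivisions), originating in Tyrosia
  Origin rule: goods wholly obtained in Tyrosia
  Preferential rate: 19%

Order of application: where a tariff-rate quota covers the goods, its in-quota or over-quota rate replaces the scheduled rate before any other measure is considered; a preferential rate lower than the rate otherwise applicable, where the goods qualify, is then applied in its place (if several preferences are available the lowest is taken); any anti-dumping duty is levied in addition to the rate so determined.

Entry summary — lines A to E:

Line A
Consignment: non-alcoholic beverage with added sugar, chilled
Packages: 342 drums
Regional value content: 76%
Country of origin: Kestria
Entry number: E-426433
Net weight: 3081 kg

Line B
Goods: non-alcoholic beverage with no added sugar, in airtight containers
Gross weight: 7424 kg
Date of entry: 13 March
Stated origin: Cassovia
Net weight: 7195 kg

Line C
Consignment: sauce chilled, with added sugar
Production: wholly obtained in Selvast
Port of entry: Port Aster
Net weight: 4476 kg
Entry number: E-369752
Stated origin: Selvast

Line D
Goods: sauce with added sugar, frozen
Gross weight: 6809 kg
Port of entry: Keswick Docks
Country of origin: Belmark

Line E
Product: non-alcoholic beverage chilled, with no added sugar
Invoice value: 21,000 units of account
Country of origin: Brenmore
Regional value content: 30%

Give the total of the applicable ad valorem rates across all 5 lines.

76%

Line A: non-alcoholic beverage → XI.2; chilled → XI.2.3; with added sugar → XI.2.3.2. Scheduled 11%. Kestria agreement on XI.2.2: XI.2.3.2 not covered. → 11%.
Line B: non-alcoholic beverage → XI.2; in airtight containers → XI.2.1; with no added sugar → XI.2.1.2. Scheduled 20%. No special measure applies. → 20%.
Line C: sauce → XI.1; chilled → XI.1.2; with added sugar → XI.1.2.2. Scheduled 5%. Selvast agreement on XI.1.1.1: XI.1.2.2 not covered. → 5%.
Line D: sauce → XI.1; frozen → XI.1.1; with added sugar → XI.1.1.1. Scheduled 14%. quota on XI.1.1 open → in-quota 18%. → 18%.
Line E: non-alcoholic beverage → XI.2; chilled → XI.2.3; with no added sugar → XI.2.3.1. Scheduled 22%. Brenmore agreement on XI.2: RVC < 40%. → 22%.
Sum: 11% + 20% + 5% + 18% + 22% = 76%.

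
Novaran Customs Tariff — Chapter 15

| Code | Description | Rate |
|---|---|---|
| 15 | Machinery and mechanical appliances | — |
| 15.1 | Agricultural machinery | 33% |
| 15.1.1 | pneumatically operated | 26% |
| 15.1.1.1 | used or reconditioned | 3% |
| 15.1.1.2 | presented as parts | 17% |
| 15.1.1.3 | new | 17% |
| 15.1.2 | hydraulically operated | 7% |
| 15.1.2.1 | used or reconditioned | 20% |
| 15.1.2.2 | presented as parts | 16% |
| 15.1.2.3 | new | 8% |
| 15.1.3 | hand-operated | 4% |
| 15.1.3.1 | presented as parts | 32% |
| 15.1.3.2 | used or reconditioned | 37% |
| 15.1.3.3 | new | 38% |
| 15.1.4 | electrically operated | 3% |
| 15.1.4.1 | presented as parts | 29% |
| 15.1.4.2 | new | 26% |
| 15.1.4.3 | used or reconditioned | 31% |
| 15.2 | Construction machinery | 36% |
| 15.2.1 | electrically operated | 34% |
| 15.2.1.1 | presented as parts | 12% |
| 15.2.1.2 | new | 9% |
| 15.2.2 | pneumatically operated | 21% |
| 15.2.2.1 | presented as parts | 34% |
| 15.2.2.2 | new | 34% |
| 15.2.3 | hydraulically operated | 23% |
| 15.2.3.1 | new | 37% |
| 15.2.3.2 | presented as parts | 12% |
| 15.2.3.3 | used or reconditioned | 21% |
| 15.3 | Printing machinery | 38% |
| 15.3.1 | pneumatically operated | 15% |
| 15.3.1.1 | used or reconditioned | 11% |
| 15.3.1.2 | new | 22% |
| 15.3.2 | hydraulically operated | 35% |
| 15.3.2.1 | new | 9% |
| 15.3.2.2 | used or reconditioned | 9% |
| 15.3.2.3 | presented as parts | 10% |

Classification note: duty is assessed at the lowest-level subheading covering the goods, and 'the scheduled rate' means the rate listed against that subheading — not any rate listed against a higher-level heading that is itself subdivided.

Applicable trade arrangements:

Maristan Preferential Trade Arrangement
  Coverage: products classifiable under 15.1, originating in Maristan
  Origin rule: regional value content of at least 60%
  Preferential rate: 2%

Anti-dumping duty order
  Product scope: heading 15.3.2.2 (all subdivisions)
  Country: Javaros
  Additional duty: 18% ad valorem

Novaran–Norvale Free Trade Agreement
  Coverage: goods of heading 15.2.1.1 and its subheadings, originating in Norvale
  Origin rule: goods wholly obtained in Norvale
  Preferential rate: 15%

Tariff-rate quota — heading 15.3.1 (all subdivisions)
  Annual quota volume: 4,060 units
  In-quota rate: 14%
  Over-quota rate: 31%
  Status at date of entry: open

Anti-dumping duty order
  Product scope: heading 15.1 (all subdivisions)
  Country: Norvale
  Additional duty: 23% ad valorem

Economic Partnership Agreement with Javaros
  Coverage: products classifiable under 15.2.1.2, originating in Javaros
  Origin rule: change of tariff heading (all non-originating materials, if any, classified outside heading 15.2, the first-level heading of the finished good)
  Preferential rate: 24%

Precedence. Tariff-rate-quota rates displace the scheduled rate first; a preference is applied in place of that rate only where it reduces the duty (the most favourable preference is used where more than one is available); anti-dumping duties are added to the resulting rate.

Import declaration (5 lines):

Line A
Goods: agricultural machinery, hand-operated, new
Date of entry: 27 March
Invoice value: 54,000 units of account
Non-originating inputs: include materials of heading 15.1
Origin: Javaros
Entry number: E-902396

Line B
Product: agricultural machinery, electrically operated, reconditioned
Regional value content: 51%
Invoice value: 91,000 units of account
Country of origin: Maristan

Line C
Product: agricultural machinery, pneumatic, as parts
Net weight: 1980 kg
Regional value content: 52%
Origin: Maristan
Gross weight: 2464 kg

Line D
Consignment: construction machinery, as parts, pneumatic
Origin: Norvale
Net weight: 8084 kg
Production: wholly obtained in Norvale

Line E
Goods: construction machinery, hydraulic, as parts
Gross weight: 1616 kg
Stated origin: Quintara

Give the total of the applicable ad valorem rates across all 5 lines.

Line A: agricultural → 15.1; hand-operated → 15.1.3; new → 15.1.3.3. Scheduled 38%. Javaros agreement on 15.2.1.2: 15.1.3.3 not covered. → 38%.
Line B: agricultural → 15.1; electrically operated → 15.1.4; reconditioned → 15.1.4.3. Scheduled 31%. Maristan agreement on 15.1: RVC < 60%. → 31%.
Line C: agricultural → 15.1; pneumatic → 15.1.1; as parts → 15.1.1.2. Scheduled 17%. Maristan agreement on 15.1: RVC < 60%. → 17%.
Line D: construction → 15.2; pneumatic → 15.2.2; as parts → 15.2.2.1. Scheduled 34%. Norvale agreement on 15.2.1.1: 15.2.2.1 not covered. → 34%.
Line E: construction → 15.2; hydraulic → 15.2.3; as parts → 15.2.3.2. Scheduled 12%. No special measure applies. → 12%.
Sum: 38% + 31% + 17% + 34% + 12% = 132%.

132%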